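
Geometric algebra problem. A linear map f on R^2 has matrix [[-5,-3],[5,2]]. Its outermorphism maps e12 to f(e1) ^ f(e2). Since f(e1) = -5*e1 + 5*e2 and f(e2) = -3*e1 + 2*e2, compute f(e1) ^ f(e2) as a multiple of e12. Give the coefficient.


The outermorphism of a linear map f sends e1^e2 to f(e1)^f(e2).
f(e1) = -5*e1 + 5*e2
f(e2) = -3*e1 + 2*e2
f(e1) ^ f(e2) = (-5*e1 + 5*e2) ^ (-3*e1 + 2*e2)
= (-5)*2*e12 + 5*(-3)*e21
= (-10 - (-15))*e12
= 5*e12
Coefficient = 5


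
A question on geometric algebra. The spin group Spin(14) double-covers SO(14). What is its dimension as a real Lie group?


Spin(n) double-covers SO(n); both have Lie algebra so(n) of dimension n(n-1)/2.
n = 14
n(n-1) = 14 * 13 = 182
dim Spin(14) = 182/2 = 91


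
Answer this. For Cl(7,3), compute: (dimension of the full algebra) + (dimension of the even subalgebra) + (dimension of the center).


n = 7 + 3 = 10
Total dim = 2^10 = 1024
Even subalgebra dim = 2^9 = 512
n is even, so center dim = 1
Sum = 1024 + 512 + 1 = 1537


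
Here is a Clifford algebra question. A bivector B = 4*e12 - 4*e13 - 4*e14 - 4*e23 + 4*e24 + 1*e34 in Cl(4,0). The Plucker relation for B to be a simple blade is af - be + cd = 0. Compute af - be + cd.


Plucker relation: af - be + cd
a*f = 4*1 = 4
b*e = (-4)*4 = -16
c*d = (-4)*(-4) = 16
af - be + cd = 4 - (-16) + 16
= 36


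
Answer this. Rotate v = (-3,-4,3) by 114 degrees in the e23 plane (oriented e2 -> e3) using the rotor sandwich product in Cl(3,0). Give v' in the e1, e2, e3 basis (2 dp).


Rotor R = cos(57deg) - sin(57deg)*e23
Rotation angle theta = 2 * 57 = 114 degrees in the e23 plane (e2 -> e3).
The component perpendicular to the plane (e1) is invariant: v'_1 = v1 = -3.00
cos(114deg) = -0.4067, sin(114deg) = 0.9135
v'_2 = v2*cos(theta) - v3*sin(theta) = -4*(-0.4067) - 3*0.9135 = -1.11
v'_3 = v2*sin(theta) + v3*cos(theta) = -4*0.9135 + 3*(-0.4067) = -4.87
v' = -3.00*e1 - 1.11*e2 - 4.87*e3


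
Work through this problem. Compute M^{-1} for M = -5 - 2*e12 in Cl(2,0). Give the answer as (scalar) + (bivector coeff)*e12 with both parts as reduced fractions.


M = -5 - 2*e12, where e12^2 = -1.
Since M commutes with its reverse ~M = a - b*e12, M * ~M = a^2 - b^2*e12^2 = a^2 + b^2.
So M^{-1} = ~M / (a^2 + b^2) = (a - b*e12)/(a^2 + b^2).
a^2 + b^2 = 25 + 4 = 29
Scalar part = -5/29 = -5/29
Bivector coeff = 2/29 = 2/29
M^{-1} = -5/29 + 2/29*e12


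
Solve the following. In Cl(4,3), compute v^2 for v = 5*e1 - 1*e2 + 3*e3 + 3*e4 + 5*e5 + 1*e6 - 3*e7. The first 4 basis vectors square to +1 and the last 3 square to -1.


v^2 = sum of c_i^2 * e_i^2
Positive signature terms (e_i^2 = +1): 5^2 + (-1)^2 + 3^2 + 3^2 = 44
Negative signature terms (e_j^2 = -1): 5^2 + 1^2 + (-3)^2 = 35
v^2 = 44 - 35 = 9


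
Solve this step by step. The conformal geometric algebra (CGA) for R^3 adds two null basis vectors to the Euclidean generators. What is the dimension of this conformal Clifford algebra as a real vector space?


The conformal model of R^3 uses Cl(4,1): the 3 Euclidean generators plus two extra orthogonal generators e+ (e+^2 = +1) and e- (e-^2 = -1), from which the null vectors e0, einf are built.
Number of generators m = 3 + 2 = 5.
dim Cl(p,q) = 2^m = 2^5 = 32


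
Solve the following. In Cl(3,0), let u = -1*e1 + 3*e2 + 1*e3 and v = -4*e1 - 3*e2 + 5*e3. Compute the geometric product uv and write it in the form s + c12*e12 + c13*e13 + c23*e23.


In Cl(3,0): e_i^2 = 1, e_ie_j = -e_je_i for i != j.
Scalar part = u . v = (-1)*(-4) + 3*(-3) + 1*5
= 4 + (-9) + 5 = 0
e12 coeff = (-1)*(-3) - 3*(-4) = 3 - (-12) = 15
e13 coeff = (-1)*5 - 1*(-4) = -5 - (-4) = -1
e23 coeff = 3*5 - 1*(-3) = 15 - (-3) = 18
uv = 0 + 15*e12 - 1*e13 + 18*e23


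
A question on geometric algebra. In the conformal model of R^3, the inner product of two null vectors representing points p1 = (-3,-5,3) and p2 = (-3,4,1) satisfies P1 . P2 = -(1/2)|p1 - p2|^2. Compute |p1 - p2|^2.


p1 - p2 = (0, -9, 2)
|p1 - p2|^2 = 0^2 + (-9)^2 + 2^2
= 0 + 81 + 4
= 85


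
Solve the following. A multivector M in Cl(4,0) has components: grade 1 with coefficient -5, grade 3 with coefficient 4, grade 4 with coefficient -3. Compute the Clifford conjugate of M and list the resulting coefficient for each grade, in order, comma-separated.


Clifford conjugate sign for grade k: (-1)^(k(k+1)/2)
Grade 1: (-1)^(1*2/2) = (-1)^1 = -1, coeff -5 -> 5
Grade 3: (-1)^(3*4/2) = (-1)^6 = 1, coeff 4 -> 4
Grade 4: (-1)^(4*5/2) = (-1)^10 = 1, coeff -3 -> -3
Conjugated coefficients: 5, 4, -3


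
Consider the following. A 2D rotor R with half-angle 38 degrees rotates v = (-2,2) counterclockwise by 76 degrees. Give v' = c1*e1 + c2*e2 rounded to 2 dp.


Rotor R = cos(38deg) - sin(38deg)*e12
Rotation angle theta = 2 * 38 = 76 degrees
v' = R*v*~R rotates v by theta.
cos(76deg) = 0.2419, sin(76deg) = 0.9703
v'_1 = -2*cos(76deg) - 2*sin(76deg)
= -2*0.2419 - 2*0.9703
= -2.42
v'_2 = -2*sin(76deg) + 2*cos(76deg)
= -2*0.9703 + 2*0.2419
= -1.46
v' = -2.42*e1 - 1.46*e2


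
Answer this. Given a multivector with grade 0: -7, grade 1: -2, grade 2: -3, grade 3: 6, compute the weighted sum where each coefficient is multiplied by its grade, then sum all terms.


Grade-weighted sum = sum of grade_k * coefficient_k
0*(-7) = 0
1*(-2) = -2
2*(-3) = -6
3*6 = 18
Total = 0 + (-2) + (-6) + 18 = 10


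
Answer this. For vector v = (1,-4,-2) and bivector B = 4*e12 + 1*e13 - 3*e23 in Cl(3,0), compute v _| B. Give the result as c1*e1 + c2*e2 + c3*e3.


Left contraction v _| B = <vB>_1 (grade-1 part of the geometric product vB).
Using e1_|e12 = e2, e2_|e12 = -e1, e1_|e13 = e3, e3_|e13 = -e1, e2_|e23 = e3, e3_|e23 = -e2:
e1 coeff: -v2*b12 - v3*b13 = -(-4)*(4) - (-2)*(1) = 18
e2 coeff: v1*b12 - v3*b23 = (1)*(4) - (-2)*(-3) = -2
e3 coeff: v1*b13 + v2*b23 = (1)*(1) + (-4)*(-3) = 13
v _| B = 18*e1 - 2*e2 + 13*e3


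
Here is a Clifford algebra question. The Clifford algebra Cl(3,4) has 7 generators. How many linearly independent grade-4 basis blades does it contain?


Number of grade-k basis blades in Cl(p,q) with n = p + q is C(n, k).
n = 3 + 4 = 7
C(7, 4) = 7! / (4! * 3!)
= 5040 / (24 * 6)
= 35


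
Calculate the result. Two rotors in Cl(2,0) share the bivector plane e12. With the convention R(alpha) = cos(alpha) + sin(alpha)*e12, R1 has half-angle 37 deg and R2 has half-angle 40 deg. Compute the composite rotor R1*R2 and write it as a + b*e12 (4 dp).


Same-plane rotors commute and their half-angles add:
R1*R2 = cos(a1 + a2) + sin(a1 + a2)*e12.
a1 + a2 = 37 + 40 = 77 deg
cos(77 deg) = 0.2250
sin(77 deg) = 0.9744
R1*R2 = 0.2250 + 0.9744*e12


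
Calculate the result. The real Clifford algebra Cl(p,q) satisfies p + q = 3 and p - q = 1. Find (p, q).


We need p + q = 3 and p - q = 1.
Adding: 2p = 3 + 1 = 4, so p = 2.
Then q = 3 - 2 = 1.
(p, q) = (2, 1)


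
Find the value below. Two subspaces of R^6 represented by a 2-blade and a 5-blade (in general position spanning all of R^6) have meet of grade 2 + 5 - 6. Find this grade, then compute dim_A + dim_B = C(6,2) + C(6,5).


Meet grade = grade(A) + grade(B) - n
= 2 + 5 - 6 = 1
C(6,2) = 15
C(6,5) = 6
dim_A + dim_B = 15 + 6 = 21


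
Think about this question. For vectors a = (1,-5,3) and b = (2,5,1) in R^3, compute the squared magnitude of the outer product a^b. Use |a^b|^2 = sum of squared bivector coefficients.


a wedge b = (a1*b2 - a2*b1)*e12 + (a1*b3 - a3*b1)*e13 + (a2*b3 - a3*b2)*e23
e12 coeff: 1*5 - (-5)*2 = 5 - (-10) = 15
e13 coeff: 1*1 - 3*2 = 1 - 6 = -5
e23 coeff: (-5)*1 - 3*5 = -5 - 15 = -20
|a wedge b|^2 = 15^2 + (-5)^2 + (-20)^2
= 225 + 25 + 400
= 650


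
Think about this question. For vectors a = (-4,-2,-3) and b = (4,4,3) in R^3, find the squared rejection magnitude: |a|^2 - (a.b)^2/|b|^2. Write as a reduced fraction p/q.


|a|^2 = (-4)^2 + (-2)^2 + (-3)^2 = 29
|b|^2 = 4^2 + 4^2 + 3^2 = 41
a . b = (-4)*4 + (-2)*4 + (-3)*3 = -33
(a.b)^2 = (-33)^2 = 1089
|rej|^2 = 29 - 1089/41
= (1189 - 1089)/41
= 100/41
In lowest terms: 100/41


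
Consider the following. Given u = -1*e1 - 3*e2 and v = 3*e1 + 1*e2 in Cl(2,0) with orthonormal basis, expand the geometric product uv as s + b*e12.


Expand: (-1*e1 - 3*e2)(3*e1 + 1*e2)
= (-1)*3*e1e1 + (-1)*1*e1e2 + (-3)*3*e2e1 + (-3)*1*e2e2
Using e1^2 = e2^2 = 1, e2e1 = -e1e2:
Scalar part s = (-1)*3 + (-3)*1 = -3 + (-3) = -6
Bivector part b = (-1)*1 - (-3)*3 = -1 - (-9) = 8
uv = -6 + 8*e12


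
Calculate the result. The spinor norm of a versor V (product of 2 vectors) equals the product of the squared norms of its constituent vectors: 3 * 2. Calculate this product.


Spinor norm N(V) = |v1|^2 * |v2|^2 * ... * |v2|^2
= 3 * 2
Running product: 3, 6
N(V) = 6


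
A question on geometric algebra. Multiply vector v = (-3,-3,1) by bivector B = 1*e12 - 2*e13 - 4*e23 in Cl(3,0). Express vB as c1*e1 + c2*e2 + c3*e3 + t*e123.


vB has grade-1 (vector) and grade-3 (trivector) parts: vB = (v _| B) + (v ^ B).
Vector part <vB>_1:
  e1: -v2*b12 - v3*b13 = -(-3)*(1) - (1)*(-2) = 5
  e2: v1*b12 - v3*b23 = (-3)*(1) - (1)*(-4) = 1
  e3: v1*b13 + v2*b23 = (-3)*(-2) + (-3)*(-4) = 18
Trivector part <vB>_3:
  e123: v1*b23 - v2*b13 + v3*b12 = (-3)*(-4) - (-3)*(-2) + (1)*(1) = 7
vB = 5*e1 + 1*e2 + 18*e3 + 7*e123


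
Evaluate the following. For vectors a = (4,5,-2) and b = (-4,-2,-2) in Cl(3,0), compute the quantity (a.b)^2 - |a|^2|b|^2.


a . b = 4*(-4) + 5*(-2) + (-2)*(-2)
= -16 + (-10) + 4 = -22
|a|^2 = 4^2 + 5^2 + (-2)^2 = 45
|b|^2 = (-4)^2 + (-2)^2 + (-2)^2 = 24
(a.b)^2 = (-22)^2 = 484
|a|^2 * |b|^2 = 45 * 24 = 1080
Result = 484 - 1080 = -596


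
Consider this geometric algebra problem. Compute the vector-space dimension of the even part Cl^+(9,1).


Even subalgebra dimension = 2^(n-1)
n = 9 + 1 = 10
2^(10 - 1) = 2^9 = 512
Verification: sum of C(10,k) for even k = 1 + 45 + 210 + 210 + 45 + 1 = 512
Result = 512


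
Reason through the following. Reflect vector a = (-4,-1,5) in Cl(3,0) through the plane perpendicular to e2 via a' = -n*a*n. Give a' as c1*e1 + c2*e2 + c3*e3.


Reflection formula: a' = -n*a*n, with n = e2 (unit vector, n^2 = 1).
For reflection through hyperplane perp to e2:
The component along e2 flips sign, others stay.
a = (-4, -1, 5)
a' = (-4, 1, 5)
a' = -4*e1 + 1*e2 + 5*e3


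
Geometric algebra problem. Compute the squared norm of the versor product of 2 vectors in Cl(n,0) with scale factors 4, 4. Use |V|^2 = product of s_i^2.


Each vector v_i has |v_i|^2 = s_i^2
Squared scales: 4^2 = 16, 4^2 = 16
|V|^2 = 16 * 16
= 256


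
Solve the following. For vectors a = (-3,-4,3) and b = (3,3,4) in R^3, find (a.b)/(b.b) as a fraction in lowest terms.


Projection coefficient = (a . b) / (b . b)
a . b = (-3)*3 + (-4)*3 + 3*4
= -9 + (-12) + 12 = -9
b . b = 3^2 + 3^2 + 4^2
= 9 + 9 + 16 = 34
Coefficient = -9/34
In lowest terms: -9/34


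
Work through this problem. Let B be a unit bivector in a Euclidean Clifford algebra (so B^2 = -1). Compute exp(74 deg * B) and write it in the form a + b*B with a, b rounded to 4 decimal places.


For a unit bivector B with B^2 = -1, the exponential series gives
e^(theta*B) = cos(theta) + sin(theta)*B (the GA analogue of Euler's formula).
theta = 74 degrees = 1.291544 rad
cos(74 deg) = 0.2756
sin(74 deg) = 0.9613
exp(theta*B) = 0.2756 + 0.9613*B


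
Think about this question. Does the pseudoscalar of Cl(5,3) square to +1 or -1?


The pseudoscalar I = e1...e_n (product of all n generators) of Cl(p,q) satisfies I^2 = (-1)^(q + n(n-1)/2).
p = 5, q = 3, n = p + q = 8
n(n-1)/2 = 8 * 7 / 2 = 28
Exponent = q + n(n-1)/2 = 3 + 28 = 31
I^2 = (-1)^31 = -1


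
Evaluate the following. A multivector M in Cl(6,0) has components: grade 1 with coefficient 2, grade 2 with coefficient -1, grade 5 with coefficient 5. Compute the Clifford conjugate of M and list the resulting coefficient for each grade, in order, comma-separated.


Clifford conjugate sign for grade k: (-1)^(k(k+1)/2)
Grade 1: (-1)^(1*2/2) = (-1)^1 = -1, coeff 2 -> -2
Grade 2: (-1)^(2*3/2) = (-1)^3 = -1, coeff -1 -> 1
Grade 5: (-1)^(5*6/2) = (-1)^15 = -1, coeff 5 -> -5
Conjugated coefficients: -2, 1, -5


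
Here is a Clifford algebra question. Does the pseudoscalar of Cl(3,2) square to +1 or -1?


The pseudoscalar I = e1...e_n (product of all n generators) of Cl(p,q) satisfies I^2 = (-1)^(q + n(n-1)/2).
p = 3, q = 2, n = p + q = 5
n(n-1)/2 = 5 * 4 / 2 = 10
Exponent = q + n(n-1)/2 = 2 + 10 = 12
I^2 = (-1)^12 = +1


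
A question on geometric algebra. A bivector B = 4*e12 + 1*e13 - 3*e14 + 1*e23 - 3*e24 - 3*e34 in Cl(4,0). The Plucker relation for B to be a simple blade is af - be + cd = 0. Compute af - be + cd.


Plucker relation: af - be + cd
a*f = 4*(-3) = -12
b*e = 1*(-3) = -3
c*d = (-3)*1 = -3
af - be + cd = -12 - (-3) + (-3)
= -12


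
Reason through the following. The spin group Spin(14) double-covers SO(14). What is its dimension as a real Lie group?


Spin(n) double-covers SO(n); both have Lie algebra so(n) of dimension n(n-1)/2.
n = 14
n(n-1) = 14 * 13 = 182
dim Spin(14) = 182/2 = 91


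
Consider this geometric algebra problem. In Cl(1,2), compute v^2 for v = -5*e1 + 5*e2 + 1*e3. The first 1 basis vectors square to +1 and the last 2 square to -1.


v^2 = sum of c_i^2 * e_i^2
Positive signature terms (e_i^2 = +1): (-5)^2 = 25
Negative signature terms (e_j^2 = -1): 5^2 + 1^2 = 26
v^2 = 25 - 26 = -1


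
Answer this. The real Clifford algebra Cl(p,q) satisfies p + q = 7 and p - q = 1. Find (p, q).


We need p + q = 7 and p - q = 1.
Adding: 2p = 7 + 1 = 8, so p = 4.
Then q = 7 - 4 = 3.
(p, q) = (4, 3)


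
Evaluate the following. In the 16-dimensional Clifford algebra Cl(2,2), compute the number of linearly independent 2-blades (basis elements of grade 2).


Number of grade-k basis blades in Cl(p,q) with n = p + q is C(n, k).
n = 2 + 2 = 4
C(4, 2) = 4! / (2! * 2!)
= 24 / (2 * 2)
= 6


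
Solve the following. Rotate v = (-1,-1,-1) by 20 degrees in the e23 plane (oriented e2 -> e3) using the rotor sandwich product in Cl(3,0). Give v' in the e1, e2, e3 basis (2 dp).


Rotor R = cos(10deg) - sin(10deg)*e23
Rotation angle theta = 2 * 10 = 20 degrees in the e23 plane (e2 -> e3).
The component perpendicular to the plane (e1) is invariant: v'_1 = v1 = -1.00
cos(20deg) = 0.9397, sin(20deg) = 0.3420
v'_2 = v2*cos(theta) - v3*sin(theta) = -1*0.9397 - (-1)*0.3420 = -0.60
v'_3 = v2*sin(theta) + v3*cos(theta) = -1*0.3420 + (-1)*0.9397 = -1.28
v' = -1.00*e1 - 0.60*e2 - 1.28*e3


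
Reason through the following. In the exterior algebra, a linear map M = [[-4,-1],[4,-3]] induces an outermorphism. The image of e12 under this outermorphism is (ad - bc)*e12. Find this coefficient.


The outermorphism of a linear map f sends e1^e2 to f(e1)^f(e2).
f(e1) = -4*e1 + 4*e2
f(e2) = -1*e1 - 3*e2
f(e1) ^ f(e2) = (-4*e1 + 4*e2) ^ (-1*e1 - 3*e2)
= (-4)*(-3)*e12 + 4*(-1)*e21
= (12 - (-4))*e12
= 16*e12
Coefficient = 16


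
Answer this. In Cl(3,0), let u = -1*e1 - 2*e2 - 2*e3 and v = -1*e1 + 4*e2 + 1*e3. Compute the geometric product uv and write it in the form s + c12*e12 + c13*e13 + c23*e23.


In Cl(3,0): e_i^2 = 1, e_ie_j = -e_je_i for i != j.
Scalar part = u . v = (-1)*(-1) + (-2)*4 + (-2)*1
= 1 + (-8) + (-2) = -9
e12 coeff = (-1)*4 - (-2)*(-1) = -4 - 2 = -6
e13 coeff = (-1)*1 - (-2)*(-1) = -1 - 2 = -3
e23 coeff = (-2)*1 - (-2)*4 = -2 - (-8) = 6
uv = -9 - 6*e12 - 3*e13 + 6*e23


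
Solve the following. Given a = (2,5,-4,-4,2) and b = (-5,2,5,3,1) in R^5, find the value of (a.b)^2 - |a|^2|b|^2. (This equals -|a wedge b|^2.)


a . b = 2*(-5) + 5*2 + (-4)*5 + (-4)*3 + 2*1
= -10 + 10 + (-20) + (-12) + 2 = -30
|a|^2 = 2^2 + 5^2 + (-4)^2 + (-4)^2 + 2^2 = 65
|b|^2 = (-5)^2 + 2^2 + 5^2 + 3^2 + 1^2 = 64
(a.b)^2 = (-30)^2 = 900
|a|^2 * |b|^2 = 65 * 64 = 4160
Result = 900 - 4160 = -3260


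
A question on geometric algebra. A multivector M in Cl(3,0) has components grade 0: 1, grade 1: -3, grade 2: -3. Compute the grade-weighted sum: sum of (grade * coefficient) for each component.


Grade-weighted sum = sum of grade_k * coefficient_k
0*1 = 0
1*(-3) = -3
2*(-3) = -6
Total = 0 + (-3) + (-6) = -9


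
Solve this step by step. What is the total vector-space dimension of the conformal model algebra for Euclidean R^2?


The conformal model of R^2 uses Cl(3,1): the 2 Euclidean generators plus two extra orthogonal generators e+ (e+^2 = +1) and e- (e-^2 = -1), from which the null vectors e0, einf are built.
Number of generators m = 2 + 2 = 4.
dim Cl(p,q) = 2^m = 2^4 = 16


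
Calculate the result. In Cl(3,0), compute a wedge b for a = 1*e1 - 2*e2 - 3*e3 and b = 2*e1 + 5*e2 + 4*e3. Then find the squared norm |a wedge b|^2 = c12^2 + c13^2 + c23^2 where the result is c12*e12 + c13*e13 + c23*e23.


a wedge b = (a1*b2 - a2*b1)*e12 + (a1*b3 - a3*b1)*e13 + (a2*b3 - a3*b2)*e23
e12 coeff: 1*5 - (-2)*2 = 5 - (-4) = 9
e13 coeff: 1*4 - (-3)*2 = 4 - (-6) = 10
e23 coeff: (-2)*4 - (-3)*5 = -8 - (-15) = 7
|a wedge b|^2 = 9^2 + 10^2 + 7^2
= 81 + 100 + 49
= 230


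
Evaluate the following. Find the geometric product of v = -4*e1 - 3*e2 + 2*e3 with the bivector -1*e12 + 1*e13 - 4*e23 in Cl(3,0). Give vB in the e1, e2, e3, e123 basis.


vB has grade-1 (vector) and grade-3 (trivector) parts: vB = (v _| B) + (v ^ B).
Vector part <vB>_1:
  e1: -v2*b12 - v3*b13 = -(-3)*(-1) - (2)*(1) = -5
  e2: v1*b12 - v3*b23 = (-4)*(-1) - (2)*(-4) = 12
  e3: v1*b13 + v2*b23 = (-4)*(1) + (-3)*(-4) = 8
Trivector part <vB>_3:
  e123: v1*b23 - v2*b13 + v3*b12 = (-4)*(-4) - (-3)*(1) + (2)*(-1) = 17
vB = -5*e1 + 12*e2 + 8*e3 + 17*e123


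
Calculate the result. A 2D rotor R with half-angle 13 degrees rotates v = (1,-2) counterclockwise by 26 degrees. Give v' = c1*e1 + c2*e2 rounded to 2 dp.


Rotor R = cos(13deg) - sin(13deg)*e12
Rotation angle theta = 2 * 13 = 26 degrees
v' = R*v*~R rotates v by theta.
cos(26deg) = 0.8988, sin(26deg) = 0.4384
v'_1 = 1*cos(26deg) - (-2)*sin(26deg)
= 1*0.8988 - (-2)*0.4384
= 1.78
v'_2 = 1*sin(26deg) + (-2)*cos(26deg)
= 1*0.4384 + (-2)*0.8988
= -1.36
v' = 1.78*e1 - 1.36*e2


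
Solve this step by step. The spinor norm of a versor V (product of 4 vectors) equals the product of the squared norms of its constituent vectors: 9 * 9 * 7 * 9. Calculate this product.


Spinor norm N(V) = |v1|^2 * |v2|^2 * ... * |v4|^2
= 9 * 9 * 7 * 9
Running product: 9, 81, 567, 5103
N(V) = 5103


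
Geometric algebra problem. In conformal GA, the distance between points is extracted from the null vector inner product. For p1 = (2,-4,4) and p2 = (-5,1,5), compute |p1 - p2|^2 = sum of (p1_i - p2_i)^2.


p1 - p2 = (7, -5, -1)
|p1 - p2|^2 = 7^2 + (-5)^2 + (-1)^2
= 49 + 25 + 1
= 75


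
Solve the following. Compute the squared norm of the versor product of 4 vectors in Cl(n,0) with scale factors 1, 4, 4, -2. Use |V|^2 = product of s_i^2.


Each vector v_i has |v_i|^2 = s_i^2
Squared scales: 1^2 = 1, 4^2 = 16, 4^2 = 16, (-2)^2 = 4
|V|^2 = 1 * 16 * 16 * 4
= 1024


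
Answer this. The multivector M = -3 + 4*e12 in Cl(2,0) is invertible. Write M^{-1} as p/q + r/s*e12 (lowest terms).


M = -3 + 4*e12, where e12^2 = -1.
Since M commutes with its reverse ~M = a - b*e12, M * ~M = a^2 - b^2*e12^2 = a^2 + b^2.
So M^{-1} = ~M / (a^2 + b^2) = (a - b*e12)/(a^2 + b^2).
a^2 + b^2 = 9 + 16 = 25
Scalar part = -3/25 = -3/25
Bivector coeff = -4/25 = -4/25
M^{-1} = -3/25 - 4/25*e12


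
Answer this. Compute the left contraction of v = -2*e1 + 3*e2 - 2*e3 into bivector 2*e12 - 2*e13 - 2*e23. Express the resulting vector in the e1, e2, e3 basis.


Left contraction v _| B = <vB>_1 (grade-1 part of the geometric product vB).
Using e1_|e12 = e2, e2_|e12 = -e1, e1_|e13 = e3, e3_|e13 = -e1, e2_|e23 = e3, e3_|e23 = -e2:
e1 coeff: -v2*b12 - v3*b13 = -(3)*(2) - (-2)*(-2) = -10
e2 coeff: v1*b12 - v3*b23 = (-2)*(2) - (-2)*(-2) = -8
e3 coeff: v1*b13 + v2*b23 = (-2)*(-2) + (3)*(-2) = -2
v _| B = -10*e1 - 8*e2 - 2*e3


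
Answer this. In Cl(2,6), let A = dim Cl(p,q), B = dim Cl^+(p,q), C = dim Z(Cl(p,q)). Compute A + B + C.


n = 2 + 6 = 8
Total dim = 2^8 = 256
Even subalgebra dim = 2^7 = 128
n is even, so center dim = 1
Sum = 256 + 128 + 1 = 385


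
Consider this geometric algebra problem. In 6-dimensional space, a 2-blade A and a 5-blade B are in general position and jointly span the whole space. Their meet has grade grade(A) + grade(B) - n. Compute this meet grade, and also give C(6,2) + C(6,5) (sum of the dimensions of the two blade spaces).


Meet grade = grade(A) + grade(B) - n
= 2 + 5 - 6 = 1
C(6,2) = 15
C(6,5) = 6
dim_A + dim_B = 15 + 6 = 21


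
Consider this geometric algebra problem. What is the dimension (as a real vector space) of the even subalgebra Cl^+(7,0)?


Even subalgebra dimension = 2^(n-1)
n = 7 + 0 = 7
2^(7 - 1) = 2^6 = 64
Verification: sum of C(7,k) for even k = 1 + 21 + 35 + 7 = 64
Result = 64


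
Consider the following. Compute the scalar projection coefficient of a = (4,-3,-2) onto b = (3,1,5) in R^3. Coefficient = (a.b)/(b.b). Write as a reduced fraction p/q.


Projection coefficient = (a . b) / (b . b)
a . b = 4*3 + (-3)*1 + (-2)*5
= 12 + (-3) + (-10) = -1
b . b = 3^2 + 1^2 + 5^2
= 9 + 1 + 25 = 35
Coefficient = -1/35
In lowest terms: -1/35


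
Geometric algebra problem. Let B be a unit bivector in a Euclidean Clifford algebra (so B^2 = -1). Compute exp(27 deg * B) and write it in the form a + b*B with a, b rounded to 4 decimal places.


For a unit bivector B with B^2 = -1, the exponential series gives
e^(theta*B) = cos(theta) + sin(theta)*B (the GA analogue of Euler's formula).
theta = 27 degrees = 0.471239 rad
cos(27 deg) = 0.8910
sin(27 deg) = 0.4540
exp(theta*B) = 0.8910 + 0.4540*B


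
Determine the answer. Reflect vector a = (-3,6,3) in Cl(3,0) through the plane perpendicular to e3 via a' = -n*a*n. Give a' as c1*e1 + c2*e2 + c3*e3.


Reflection formula: a' = -n*a*n, with n = e3 (unit vector, n^2 = 1).
For reflection through hyperplane perp to e3:
The component along e3 flips sign, others stay.
a = (-3, 6, 3)
a' = (-3, 6, -3)
a' = -3*e1 + 6*e2 - 3*e3


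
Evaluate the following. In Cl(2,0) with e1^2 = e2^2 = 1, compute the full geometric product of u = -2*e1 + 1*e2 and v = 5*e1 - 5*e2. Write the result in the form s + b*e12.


Expand: (-2*e1 + 1*e2)(5*e1 - 5*e2)
= (-2)*5*e1e1 + (-2)*(-5)*e1e2 + 1*5*e2e1 + 1*(-5)*e2e2
Using e1^2 = e2^2 = 1, e2e1 = -e1e2:
Scalar part s = (-2)*5 + 1*(-5) = -10 + (-5) = -15
Bivector part b = (-2)*(-5) - 1*5 = 10 - 5 = 5
uv = -15 + 5*e12


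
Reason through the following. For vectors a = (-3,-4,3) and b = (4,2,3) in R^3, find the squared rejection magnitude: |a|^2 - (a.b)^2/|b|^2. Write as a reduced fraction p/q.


|a|^2 = (-3)^2 + (-4)^2 + 3^2 = 34
|b|^2 = 4^2 + 2^2 + 3^2 = 29
a . b = (-3)*4 + (-4)*2 + 3*3 = -11
(a.b)^2 = (-11)^2 = 121
|rej|^2 = 34 - 121/29
= (986 - 121)/29
= 865/29
In lowest terms: 865/29


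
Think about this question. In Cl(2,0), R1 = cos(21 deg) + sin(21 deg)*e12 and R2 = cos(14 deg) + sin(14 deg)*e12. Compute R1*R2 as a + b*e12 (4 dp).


Same-plane rotors commute and their half-angles add:
R1*R2 = cos(a1 + a2) + sin(a1 + a2)*e12.
a1 + a2 = 21 + 14 = 35 deg
cos(35 deg) = 0.8192
sin(35 deg) = 0.5736
R1*R2 = 0.8192 + 0.5736*e12


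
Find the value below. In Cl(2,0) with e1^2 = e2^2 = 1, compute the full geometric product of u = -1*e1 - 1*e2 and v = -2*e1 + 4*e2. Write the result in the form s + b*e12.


Expand: (-1*e1 - 1*e2)(-2*e1 + 4*e2)
= (-1)*(-2)*e1e1 + (-1)*4*e1e2 + (-1)*(-2)*e2e1 + (-1)*4*e2e2
Using e1^2 = e2^2 = 1, e2e1 = -e1e2:
Scalar part s = (-1)*(-2) + (-1)*4 = 2 + (-4) = -2
Bivector part b = (-1)*4 - (-1)*(-2) = -4 - 2 = -6
uv = -2 - 6*e12


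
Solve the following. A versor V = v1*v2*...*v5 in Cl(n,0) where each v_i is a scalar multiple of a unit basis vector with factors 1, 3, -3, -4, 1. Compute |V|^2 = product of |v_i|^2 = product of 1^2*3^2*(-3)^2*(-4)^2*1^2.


Each vector v_i has |v_i|^2 = s_i^2
Squared scales: 1^2 = 1, 3^2 = 9, (-3)^2 = 9, (-4)^2 = 16, 1^2 = 1
|V|^2 = 1 * 9 * 9 * 16 * 1
= 1296


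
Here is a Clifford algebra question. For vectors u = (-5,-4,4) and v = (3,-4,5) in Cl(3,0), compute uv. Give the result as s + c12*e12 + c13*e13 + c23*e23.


In Cl(3,0): e_i^2 = 1, e_ie_j = -e_je_i for i != j.
Scalar part = u . v = (-5)*3 + (-4)*(-4) + 4*5
= -15 + 16 + 20 = 21
e12 coeff = (-5)*(-4) - (-4)*3 = 20 - (-12) = 32
e13 coeff = (-5)*5 - 4*3 = -25 - 12 = -37
e23 coeff = (-4)*5 - 4*(-4) = -20 - (-16) = -4
uv = 21 + 32*e12 - 37*e13 - 4*e23


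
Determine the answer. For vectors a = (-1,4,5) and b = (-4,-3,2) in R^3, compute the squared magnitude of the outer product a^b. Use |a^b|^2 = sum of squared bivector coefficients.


a wedge b = (a1*b2 - a2*b1)*e12 + (a1*b3 - a3*b1)*e13 + (a2*b3 - a3*b2)*e23
e12 coeff: (-1)*(-3) - 4*(-4) = 3 - (-16) = 19
e13 coeff: (-1)*2 - 5*(-4) = -2 - (-20) = 18
e23 coeff: 4*2 - 5*(-3) = 8 - (-15) = 23
|a wedge b|^2 = 19^2 + 18^2 + 23^2
= 361 + 324 + 529
= 1214


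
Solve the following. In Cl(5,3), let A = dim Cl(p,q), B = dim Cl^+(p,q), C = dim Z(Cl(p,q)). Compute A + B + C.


n = 5 + 3 = 8
Total dim = 2^8 = 256
Even subalgebra dim = 2^7 = 128
n is even, so center dim = 1
Sum = 256 + 128 + 1 = 385


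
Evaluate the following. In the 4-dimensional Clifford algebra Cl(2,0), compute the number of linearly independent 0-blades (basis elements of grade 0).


Number of grade-k basis blades in Cl(p,q) with n = p + q is C(n, k).
n = 2 + 0 = 2
C(2, 0) = 2! / (0! * 2!)
= 2 / (1 * 2)
= 1


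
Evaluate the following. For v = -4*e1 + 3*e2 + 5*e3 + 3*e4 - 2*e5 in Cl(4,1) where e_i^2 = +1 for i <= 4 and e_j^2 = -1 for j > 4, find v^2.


v^2 = sum of c_i^2 * e_i^2
Positive signature terms (e_i^2 = +1): (-4)^2 + 3^2 + 5^2 + 3^2 = 59
Negative signature terms (e_j^2 = -1): (-2)^2 = 4
v^2 = 59 - 4 = 55


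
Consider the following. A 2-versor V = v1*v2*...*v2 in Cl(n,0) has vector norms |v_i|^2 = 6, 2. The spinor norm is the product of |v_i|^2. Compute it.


Spinor norm N(V) = |v1|^2 * |v2|^2 * ... * |v2|^2
= 6 * 2
Running product: 6, 12
N(V) = 12


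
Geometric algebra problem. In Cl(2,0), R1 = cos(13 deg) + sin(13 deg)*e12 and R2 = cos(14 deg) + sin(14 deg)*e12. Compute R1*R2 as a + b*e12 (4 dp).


Same-plane rotors commute and their half-angles add:
R1*R2 = cos(a1 + a2) + sin(a1 + a2)*e12.
a1 + a2 = 13 + 14 = 27 deg
cos(27 deg) = 0.8910
sin(27 deg) = 0.4540
R1*R2 = 0.8910 + 0.4540*e12


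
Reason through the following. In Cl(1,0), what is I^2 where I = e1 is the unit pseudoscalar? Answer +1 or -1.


The pseudoscalar I = e1...e_n (product of all n generators) of Cl(p,q) satisfies I^2 = (-1)^(q + n(n-1)/2).
p = 1, q = 0, n = p + q = 1
n(n-1)/2 = 1 * 0 / 2 = 0
Exponent = q + n(n-1)/2 = 0 + 0 = 0
I^2 = (-1)^0 = +1


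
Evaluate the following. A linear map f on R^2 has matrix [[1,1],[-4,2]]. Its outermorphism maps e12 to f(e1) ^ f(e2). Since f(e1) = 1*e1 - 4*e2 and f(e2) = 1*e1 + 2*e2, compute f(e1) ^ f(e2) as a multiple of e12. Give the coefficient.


The outermorphism of a linear map f sends e1^e2 to f(e1)^f(e2).
f(e1) = 1*e1 - 4*e2
f(e2) = 1*e1 + 2*e2
f(e1) ^ f(e2) = (1*e1 - 4*e2) ^ (1*e1 + 2*e2)
= 1*2*e12 + (-4)*1*e21
= (2 - (-4))*e12
= 6*e12
Coefficient = 6


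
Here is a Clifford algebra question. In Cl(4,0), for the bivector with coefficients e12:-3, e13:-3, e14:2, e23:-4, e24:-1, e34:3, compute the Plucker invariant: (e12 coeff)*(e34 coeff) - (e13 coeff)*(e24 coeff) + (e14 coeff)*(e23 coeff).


Plucker relation: af - be + cd
a*f = (-3)*3 = -9
b*e = (-3)*(-1) = 3
c*d = 2*(-4) = -8
af - be + cd = -9 - 3 + (-8)
= -20


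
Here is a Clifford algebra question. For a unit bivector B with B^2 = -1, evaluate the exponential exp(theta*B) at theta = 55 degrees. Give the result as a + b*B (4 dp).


For a unit bivector B with B^2 = -1, the exponential series gives
e^(theta*B) = cos(theta) + sin(theta)*B (the GA analogue of Euler's formula).
theta = 55 degrees = 0.959931 rad
cos(55 deg) = 0.5736
sin(55 deg) = 0.8192
exp(theta*B) = 0.5736 + 0.8192*B


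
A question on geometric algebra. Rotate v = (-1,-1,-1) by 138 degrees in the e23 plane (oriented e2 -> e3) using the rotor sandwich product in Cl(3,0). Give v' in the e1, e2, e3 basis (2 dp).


Rotor R = cos(69deg) - sin(69deg)*e23
Rotation angle theta = 2 * 69 = 138 degrees in the e23 plane (e2 -> e3).
The component perpendicular to the plane (e1) is invariant: v'_1 = v1 = -1.00
cos(138deg) = -0.7431, sin(138deg) = 0.6691
v'_2 = v2*cos(theta) - v3*sin(theta) = -1*(-0.7431) - (-1)*0.6691 = 1.41
v'_3 = v2*sin(theta) + v3*cos(theta) = -1*0.6691 + (-1)*(-0.7431) = 0.07
v' = -1.00*e1 + 1.41*e2 + 0.07*e3


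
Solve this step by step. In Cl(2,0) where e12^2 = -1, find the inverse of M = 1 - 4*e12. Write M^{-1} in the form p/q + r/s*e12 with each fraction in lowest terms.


M = 1 - 4*e12, where e12^2 = -1.
Since M commutes with its reverse ~M = a - b*e12, M * ~M = a^2 - b^2*e12^2 = a^2 + b^2.
So M^{-1} = ~M / (a^2 + b^2) = (a - b*e12)/(a^2 + b^2).
a^2 + b^2 = 1 + 16 = 17
Scalar part = 1/17 = 1/17
Bivector coeff = 4/17 = 4/17
M^{-1} = 1/17 + 4/17*e12


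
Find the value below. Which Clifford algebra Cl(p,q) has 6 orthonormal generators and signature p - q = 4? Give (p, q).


We need p + q = 6 and p - q = 4.
Adding: 2p = 6 + 4 = 10, so p = 5.
Then q = 6 - 5 = 1.
(p, q) = (5, 1)


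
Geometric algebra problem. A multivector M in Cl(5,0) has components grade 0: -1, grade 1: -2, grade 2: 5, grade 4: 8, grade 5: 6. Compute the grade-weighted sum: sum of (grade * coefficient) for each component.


Grade-weighted sum = sum of grade_k * coefficient_k
0*(-1) = 0
1*(-2) = -2
2*5 = 10
4*8 = 32
5*6 = 30
Total = 0 + (-2) + 10 + 32 + 30 = 70


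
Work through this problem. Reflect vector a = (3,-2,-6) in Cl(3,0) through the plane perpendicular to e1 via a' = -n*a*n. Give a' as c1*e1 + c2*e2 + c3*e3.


Reflection formula: a' = -n*a*n, with n = e1 (unit vector, n^2 = 1).
For reflection through hyperplane perp to e1:
The component along e1 flips sign, others stay.
a = (3, -2, -6)
a' = (-3, -2, -6)
a' = -3*e1 - 2*e2 - 6*e3


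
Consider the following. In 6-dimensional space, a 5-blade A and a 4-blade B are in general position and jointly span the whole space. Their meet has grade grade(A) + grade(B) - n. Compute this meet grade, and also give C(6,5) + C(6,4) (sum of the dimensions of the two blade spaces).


Meet grade = grade(A) + grade(B) - n
= 5 + 4 - 6 = 3
C(6,5) = 6
C(6,4) = 15
dim_A + dim_B = 6 + 15 = 21


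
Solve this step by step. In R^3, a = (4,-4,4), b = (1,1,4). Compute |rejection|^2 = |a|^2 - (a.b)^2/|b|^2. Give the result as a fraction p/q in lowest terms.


|a|^2 = 4^2 + (-4)^2 + 4^2 = 48
|b|^2 = 1^2 + 1^2 + 4^2 = 18
a . b = 4*1 + (-4)*1 + 4*4 = 16
(a.b)^2 = 16^2 = 256
|rej|^2 = 48 - 256/18
= (864 - 256)/18
= 608/18
In lowest terms: 304/9


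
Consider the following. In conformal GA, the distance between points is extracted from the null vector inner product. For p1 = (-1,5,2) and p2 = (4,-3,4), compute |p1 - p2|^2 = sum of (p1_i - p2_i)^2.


p1 - p2 = (-5, 8, -2)
|p1 - p2|^2 = (-5)^2 + 8^2 + (-2)^2
= 25 + 64 + 4
= 93


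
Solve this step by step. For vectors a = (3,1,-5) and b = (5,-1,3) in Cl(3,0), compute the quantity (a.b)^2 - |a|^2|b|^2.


a . b = 3*5 + 1*(-1) + (-5)*3
= 15 + (-1) + (-15) = -1
|a|^2 = 3^2 + 1^2 + (-5)^2 = 35
|b|^2 = 5^2 + (-1)^2 + 3^2 = 35
(a.b)^2 = (-1)^2 = 1
|a|^2 * |b|^2 = 35 * 35 = 1225
Result = 1 - 1225 = -1224


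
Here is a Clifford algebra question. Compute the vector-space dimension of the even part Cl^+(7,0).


Even subalgebra dimension = 2^(n-1)
n = 7 + 0 = 7
2^(7 - 1) = 2^6 = 64
Verification: sum of C(7,k) for even k = 1 + 21 + 35 + 7 = 64
Result = 64


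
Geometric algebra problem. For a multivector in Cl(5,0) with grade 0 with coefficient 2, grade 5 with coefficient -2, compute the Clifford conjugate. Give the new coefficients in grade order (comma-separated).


Clifford conjugate sign for grade k: (-1)^(k(k+1)/2)
Grade 0: (-1)^(0*1/2) = (-1)^0 = 1, coeff 2 -> 2
Grade 5: (-1)^(5*6/2) = (-1)^15 = -1, coeff -2 -> 2
Conjugated coefficients: 2, 2


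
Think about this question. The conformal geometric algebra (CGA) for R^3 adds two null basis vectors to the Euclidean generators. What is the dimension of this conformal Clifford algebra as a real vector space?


The conformal model of R^3 uses Cl(4,1): the 3 Euclidean generators plus two extra orthogonal generators e+ (e+^2 = +1) and e- (e-^2 = -1), from which the null vectors e0, einf are built.
Number of generators m = 3 + 2 = 5.
dim Cl(p,q) = 2^m = 2^5 = 32


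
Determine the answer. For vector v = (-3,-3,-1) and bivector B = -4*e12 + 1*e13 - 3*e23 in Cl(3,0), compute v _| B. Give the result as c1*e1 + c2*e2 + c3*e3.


Left contraction v _| B = <vB>_1 (grade-1 part of the geometric product vB).
Using e1_|e12 = e2, e2_|e12 = -e1, e1_|e13 = e3, e3_|e13 = -e1, e2_|e23 = e3, e3_|e23 = -e2:
e1 coeff: -v2*b12 - v3*b13 = -(-3)*(-4) - (-1)*(1) = -11
e2 coeff: v1*b12 - v3*b23 = (-3)*(-4) - (-1)*(-3) = 9
e3 coeff: v1*b13 + v2*b23 = (-3)*(1) + (-3)*(-3) = 6
v _| B = -11*e1 + 9*e2 + 6*e3


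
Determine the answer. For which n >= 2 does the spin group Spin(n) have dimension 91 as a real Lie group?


dim Spin(n) = dim so(n) = n(n-1)/2.
Solve n(n-1)/2 = 91, i.e. n^2 - n - 182 = 0.
Discriminant = 1 + 8*91 = 729
n = (1 + sqrt(729))/2 = (1 + 27)/2 = 14


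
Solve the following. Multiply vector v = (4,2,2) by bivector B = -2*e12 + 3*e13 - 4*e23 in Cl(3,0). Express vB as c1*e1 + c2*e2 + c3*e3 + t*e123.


vB has grade-1 (vector) and grade-3 (trivector) parts: vB = (v _| B) + (v ^ B).
Vector part <vB>_1:
  e1: -v2*b12 - v3*b13 = -(2)*(-2) - (2)*(3) = -2
  e2: v1*b12 - v3*b23 = (4)*(-2) - (2)*(-4) = 0
  e3: v1*b13 + v2*b23 = (4)*(3) + (2)*(-4) = 4
Trivector part <vB>_3:
  e123: v1*b23 - v2*b13 + v3*b12 = (4)*(-4) - (2)*(3) + (2)*(-2) = -26
vB = -2*e1 + 0*e2 + 4*e3 - 26*e123


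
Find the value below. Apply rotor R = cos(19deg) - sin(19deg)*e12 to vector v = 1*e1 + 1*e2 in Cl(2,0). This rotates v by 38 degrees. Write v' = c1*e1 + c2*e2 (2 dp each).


Rotor R = cos(19deg) - sin(19deg)*e12
Rotation angle theta = 2 * 19 = 38 degrees
v' = R*v*~R rotates v by theta.
cos(38deg) = 0.7880, sin(38deg) = 0.6157
v'_1 = 1*cos(38deg) - 1*sin(38deg)
= 1*0.7880 - 1*0.6157
= 0.17
v'_2 = 1*sin(38deg) + 1*cos(38deg)
= 1*0.6157 + 1*0.7880
= 1.40
v' = 0.17*e1 + 1.40*e2


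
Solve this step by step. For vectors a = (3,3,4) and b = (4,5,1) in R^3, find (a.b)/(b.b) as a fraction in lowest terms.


Projection coefficient = (a . b) / (b . b)
a . b = 3*4 + 3*5 + 4*1
= 12 + 15 + 4 = 31
b . b = 4^2 + 5^2 + 1^2
= 16 + 25 + 1 = 42
Coefficient = 31/42
In lowest terms: 31/42


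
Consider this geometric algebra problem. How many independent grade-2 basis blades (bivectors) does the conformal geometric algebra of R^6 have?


The conformal model of R^6 uses Cl(7,1) with m = 6 + 2 = 8 generators.
Number of grade-2 blades = C(m, 2) = C(8, 2)
= 8*7/2 = 28


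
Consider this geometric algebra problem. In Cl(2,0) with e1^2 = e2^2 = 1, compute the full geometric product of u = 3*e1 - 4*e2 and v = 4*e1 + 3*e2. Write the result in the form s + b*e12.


Expand: (3*e1 - 4*e2)(4*e1 + 3*e2)
= 3*4*e1e1 + 3*3*e1e2 + (-4)*4*e2e1 + (-4)*3*e2e2
Using e1^2 = e2^2 = 1, e2e1 = -e1e2:
Scalar part s = 3*4 + (-4)*3 = 12 + (-12) = 0
Bivector part b = 3*3 - (-4)*4 = 9 - (-16) = 25
uv = 0 + 25*e12


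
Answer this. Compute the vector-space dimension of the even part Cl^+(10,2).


Even subalgebra dimension = 2^(n-1)
n = 10 + 2 = 12
2^(12 - 1) = 2^11 = 2048
Verification: sum of C(12,k) for even k = 1 + 66 + 495 + 924 + 495 + 66 + 1 = 2048
Result = 2048


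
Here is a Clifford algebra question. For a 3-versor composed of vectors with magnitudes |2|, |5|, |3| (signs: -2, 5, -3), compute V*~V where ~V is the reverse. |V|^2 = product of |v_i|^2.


Each vector v_i has |v_i|^2 = s_i^2
Squared scales: (-2)^2 = 4, 5^2 = 25, (-3)^2 = 9
|V|^2 = 4 * 25 * 9
= 900


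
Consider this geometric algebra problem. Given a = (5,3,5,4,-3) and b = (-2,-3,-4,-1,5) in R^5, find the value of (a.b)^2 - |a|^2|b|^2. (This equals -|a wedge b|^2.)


a . b = 5*(-2) + 3*(-3) + 5*(-4) + 4*(-1) + (-3)*5
= -10 + (-9) + (-20) + (-4) + (-15) = -58
|a|^2 = 5^2 + 3^2 + 5^2 + 4^2 + (-3)^2 = 84
|b|^2 = (-2)^2 + (-3)^2 + (-4)^2 + (-1)^2 + 5^2 = 55
(a.b)^2 = (-58)^2 = 3364
|a|^2 * |b|^2 = 84 * 55 = 4620
Result = 3364 - 4620 = -1256


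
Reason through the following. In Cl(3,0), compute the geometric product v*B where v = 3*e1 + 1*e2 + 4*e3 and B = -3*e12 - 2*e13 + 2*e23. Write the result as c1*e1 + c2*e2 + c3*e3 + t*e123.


vB has grade-1 (vector) and grade-3 (trivector) parts: vB = (v _| B) + (v ^ B).
Vector part <vB>_1:
  e1: -v2*b12 - v3*b13 = -(1)*(-3) - (4)*(-2) = 11
  e2: v1*b12 - v3*b23 = (3)*(-3) - (4)*(2) = -17
  e3: v1*b13 + v2*b23 = (3)*(-2) + (1)*(2) = -4
Trivector part <vB>_3:
  e123: v1*b23 - v2*b13 + v3*b12 = (3)*(2) - (1)*(-2) + (4)*(-3) = -4
vB = 11*e1 - 17*e2 - 4*e3 - 4*e123


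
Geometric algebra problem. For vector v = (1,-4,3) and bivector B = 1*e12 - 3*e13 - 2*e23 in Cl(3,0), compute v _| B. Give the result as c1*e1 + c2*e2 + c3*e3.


Left contraction v _| B = <vB>_1 (grade-1 part of the geometric product vB).
Using e1_|e12 = e2, e2_|e12 = -e1, e1_|e13 = e3, e3_|e13 = -e1, e2_|e23 = e3, e3_|e23 = -e2:
e1 coeff: -v2*b12 - v3*b13 = -(-4)*(1) - (3)*(-3) = 13
e2 coeff: v1*b12 - v3*b23 = (1)*(1) - (3)*(-2) = 7
e3 coeff: v1*b13 + v2*b23 = (1)*(-3) + (-4)*(-2) = 5
v _| B = 13*e1 + 7*e2 + 5*e3


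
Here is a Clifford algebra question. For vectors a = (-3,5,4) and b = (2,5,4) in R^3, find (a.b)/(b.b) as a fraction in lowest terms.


Projection coefficient = (a . b) / (b . b)
a . b = (-3)*2 + 5*5 + 4*4
= -6 + 25 + 16 = 35
b . b = 2^2 + 5^2 + 4^2
= 4 + 25 + 16 = 45
Coefficient = 35/45
In lowest terms: 7/9


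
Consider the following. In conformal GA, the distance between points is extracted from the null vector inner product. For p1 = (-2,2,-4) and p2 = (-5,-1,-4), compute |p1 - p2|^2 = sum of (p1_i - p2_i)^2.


p1 - p2 = (3, 3, 0)
|p1 - p2|^2 = 3^2 + 3^2 + 0^2
= 9 + 9 + 0
= 18


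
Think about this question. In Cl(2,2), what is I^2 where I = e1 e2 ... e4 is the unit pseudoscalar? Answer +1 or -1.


The pseudoscalar I = e1...e_n (product of all n generators) of Cl(p,q) satisfies I^2 = (-1)^(q + n(n-1)/2).
p = 2, q = 2, n = p + q = 4
n(n-1)/2 = 4 * 3 / 2 = 6
Exponent = q + n(n-1)/2 = 2 + 6 = 8
I^2 = (-1)^8 = +1


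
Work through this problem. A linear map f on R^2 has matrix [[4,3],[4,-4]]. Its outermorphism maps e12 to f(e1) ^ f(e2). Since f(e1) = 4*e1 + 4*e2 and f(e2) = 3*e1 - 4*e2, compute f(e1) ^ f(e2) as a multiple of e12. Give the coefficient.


The outermorphism of a linear map f sends e1^e2 to f(e1)^f(e2).
f(e1) = 4*e1 + 4*e2
f(e2) = 3*e1 - 4*e2
f(e1) ^ f(e2) = (4*e1 + 4*e2) ^ (3*e1 - 4*e2)
= 4*(-4)*e12 + 4*3*e21
= (-16 - 12)*e12
= -28*e12
Coefficient = -28


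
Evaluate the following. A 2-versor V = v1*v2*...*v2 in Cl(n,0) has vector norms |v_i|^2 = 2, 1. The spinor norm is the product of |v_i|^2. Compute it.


Spinor norm N(V) = |v1|^2 * |v2|^2 * ... * |v2|^2
= 2 * 1
Running product: 2, 2
N(V) = 2


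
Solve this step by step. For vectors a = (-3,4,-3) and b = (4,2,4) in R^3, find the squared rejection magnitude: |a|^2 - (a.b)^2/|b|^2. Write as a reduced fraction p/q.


|a|^2 = (-3)^2 + 4^2 + (-3)^2 = 34
|b|^2 = 4^2 + 2^2 + 4^2 = 36
a . b = (-3)*4 + 4*2 + (-3)*4 = -16
(a.b)^2 = (-16)^2 = 256
|rej|^2 = 34 - 256/36
= (1224 - 256)/36
= 968/36
In lowest terms: 242/9


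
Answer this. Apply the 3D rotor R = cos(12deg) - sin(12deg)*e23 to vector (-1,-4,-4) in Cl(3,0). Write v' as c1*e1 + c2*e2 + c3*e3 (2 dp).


Rotor R = cos(12deg) - sin(12deg)*e23
Rotation angle theta = 2 * 12 = 24 degrees in the e23 plane (e2 -> e3).
The component perpendicular to the plane (e1) is invariant: v'_1 = v1 = -1.00
cos(24deg) = 0.9135, sin(24deg) = 0.4067
v'_2 = v2*cos(theta) - v3*sin(theta) = -4*0.9135 - (-4)*0.4067 = -2.03
v'_3 = v2*sin(theta) + v3*cos(theta) = -4*0.4067 + (-4)*0.9135 = -5.28
v' = -1.00*e1 - 2.03*e2 - 5.28*e3


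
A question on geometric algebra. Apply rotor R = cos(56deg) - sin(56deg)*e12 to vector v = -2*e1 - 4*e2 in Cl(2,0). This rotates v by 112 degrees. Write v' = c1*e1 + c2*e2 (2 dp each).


Rotor R = cos(56deg) - sin(56deg)*e12
Rotation angle theta = 2 * 56 = 112 degrees
v' = R*v*~R rotates v by theta.
cos(112deg) = -0.3746, sin(112deg) = 0.9272
v'_1 = -2*cos(112deg) - (-4)*sin(112deg)
= -2*(-0.3746) - (-4)*0.9272
= 4.46
v'_2 = -2*sin(112deg) + (-4)*cos(112deg)
= -2*0.9272 + (-4)*(-0.3746)
= -0.36
v' = 4.46*e1 - 0.36*e2
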